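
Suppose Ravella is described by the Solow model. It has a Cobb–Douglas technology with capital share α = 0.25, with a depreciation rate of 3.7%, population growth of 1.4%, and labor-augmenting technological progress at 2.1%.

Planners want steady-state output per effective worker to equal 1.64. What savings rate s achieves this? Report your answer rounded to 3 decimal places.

In steady state, investment equals break-even investment: s·k^α = (n + g + δ)·k.
Since y* = [s/(n + g + δ)]^(α/(1−α)), we have s/(n + g + δ) = (y*)^((1−α)/α) = 1.64^3 = 4.4109.
Therefore s = 4.4109 × (n + g + δ) = 4.4109 × 0.072 = 0.3176.

s ≈ 0.318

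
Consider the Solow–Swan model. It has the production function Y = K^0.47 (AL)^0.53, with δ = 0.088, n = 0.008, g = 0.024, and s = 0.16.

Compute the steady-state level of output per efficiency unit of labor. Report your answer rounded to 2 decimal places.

Steady state requires s·f(k) = (n + g + δ)·k, i.e. s·k^α = (n + g + δ)·k.
Rearranging, k^(1−α) = s / (n + g + δ).
k^0.53 = 0.16 / (0.008 + 0.024 + 0.088) = 0.16 / 0.120 = 1.3333
k* = 1.3333^(1/0.53) ≈ 1.7207
y* = (k*)^α = 1.7207^0.47 ≈ 1.2906

y* ≈ 1.29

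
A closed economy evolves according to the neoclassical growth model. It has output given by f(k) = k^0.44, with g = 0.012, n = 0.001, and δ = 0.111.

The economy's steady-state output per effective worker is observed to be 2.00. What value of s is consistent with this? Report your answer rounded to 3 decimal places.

At the steady state, Δk = 0, so s·k^α = (n + g + δ)·k.
Since y* = [s/(n + g + δ)]^(α/(1−α)), we have s/(n + g + δ) = (y*)^((1−α)/α) = 2.00^1.2727 = 2.4161.
Therefore s = 2.4161 × (n + g + δ) = 2.4161 × 0.124 = 0.2996.

s ≈ 0.300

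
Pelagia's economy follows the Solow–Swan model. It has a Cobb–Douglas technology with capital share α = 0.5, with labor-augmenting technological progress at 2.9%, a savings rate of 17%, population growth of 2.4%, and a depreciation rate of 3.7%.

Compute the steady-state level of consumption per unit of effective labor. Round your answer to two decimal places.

c* = 1.57

At the steady state, Δk = 0, so s·k^α = (n + g + δ)·k.
Rearranging, k^(1−α) = s / (n + g + δ).
k^0.5 = 0.17 / (0.024 + 0.029 + 0.037) = 0.17 / 0.090 = 1.8889
k* = 1.8889^(1/0.5) ≈ 3.5679
y* = (k*)^α = 3.5679^0.5 ≈ 1.8889
c* = (1 − s)·y* = (1 − 0.17) × 1.8889 ≈ 1.5678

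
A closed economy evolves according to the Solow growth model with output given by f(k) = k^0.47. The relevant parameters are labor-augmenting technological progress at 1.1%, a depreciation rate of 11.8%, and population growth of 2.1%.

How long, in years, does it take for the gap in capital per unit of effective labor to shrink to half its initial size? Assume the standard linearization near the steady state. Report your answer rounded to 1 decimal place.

half-life ≈ 8.7 years

Near the steady state the convergence rate is λ = (1 − α)(n + g + δ).
λ = (1 − 0.47) × 0.150 = 0.53 × 0.150 = 0.0795
Half-life = ln 2 / λ = 0.6931 / 0.0795 ≈ 8.72 years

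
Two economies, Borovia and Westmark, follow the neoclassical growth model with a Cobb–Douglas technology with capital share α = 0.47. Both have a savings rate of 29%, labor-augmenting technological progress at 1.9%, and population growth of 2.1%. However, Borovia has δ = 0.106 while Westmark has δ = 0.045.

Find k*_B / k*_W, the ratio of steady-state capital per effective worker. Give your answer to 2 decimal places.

Steady-state k* = [s/(n + g + δ)]^(1/(1−α)), so the ratio is [ (s_B/(n + g + δ)_B) / (s_W/(n + g + δ)_W) ]^1.8868.
s_B/(n + g + δ)_B = 0.29/0.146 = 1.9863; s_W/(n + g + δ)_W = 0.29/0.085 = 3.4118.
Ratio = (1.9863/3.4118)^1.8868 = 0.5822^1.8868 ≈ 0.3604

ratio ≈ 0.36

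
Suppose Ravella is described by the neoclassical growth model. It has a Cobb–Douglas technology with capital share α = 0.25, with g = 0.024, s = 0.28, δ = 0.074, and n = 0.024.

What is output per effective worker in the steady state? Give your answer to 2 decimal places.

y* = 1.32

Steady state requires s·f(k) = (n + g + δ)·k, i.e. s·k^α = (n + g + δ)·k.
Dividing both sides by k: k^(1−α) = s / (n + g + δ).
k^0.75 = 0.28 / (0.024 + 0.024 + 0.074) = 0.28 / 0.122 = 2.2951
k* = 2.2951^(1/0.75) ≈ 3.0274
y* = (k*)^α = 3.0274^0.25 ≈ 1.3191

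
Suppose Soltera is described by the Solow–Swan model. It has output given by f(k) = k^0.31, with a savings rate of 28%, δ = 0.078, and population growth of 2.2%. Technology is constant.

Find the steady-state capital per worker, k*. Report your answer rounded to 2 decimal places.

k* ≈ 4.45

At the steady state, Δk = 0, so s·k^α = (n + δ)·k.
Rearranging, k^(1−α) = s / (n + δ).
k^0.69 = 0.28 / (0.022 + 0.078) = 0.28 / 0.100 = 2.8000
k* = 2.8000^(1/0.69) ≈ 4.4469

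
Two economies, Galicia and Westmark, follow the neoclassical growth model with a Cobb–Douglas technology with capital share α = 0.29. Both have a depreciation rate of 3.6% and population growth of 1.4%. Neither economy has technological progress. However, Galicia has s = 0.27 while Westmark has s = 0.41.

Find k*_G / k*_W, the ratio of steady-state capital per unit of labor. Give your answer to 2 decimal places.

Steady-state k* = [s/(n + δ)]^(1/(1−α)), so the ratio is [ (s_G/(n + δ)_G) / (s_W/(n + δ)_W) ]^1.4085.
s_G/(n + δ)_G = 0.27/0.050 = 5.4000; s_W/(n + δ)_W = 0.41/0.050 = 8.2000.
Ratio = (5.4000/8.2000)^1.4085 = 0.6585^1.4085 ≈ 0.5552

k*_G / k*_W ≈ 0.56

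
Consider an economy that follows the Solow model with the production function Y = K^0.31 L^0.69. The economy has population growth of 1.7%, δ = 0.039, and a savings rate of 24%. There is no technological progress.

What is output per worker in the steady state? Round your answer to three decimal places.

Steady state requires s·f(k) = (n + δ)·k, i.e. s·k^α = (n + δ)·k.
Dividing both sides by k: k^(1−α) = s / (n + δ).
k^0.69 = 0.24 / (0.017 + 0.039) = 0.24 / 0.056 = 4.2857
k* = 4.2857^(1/0.69) ≈ 8.2409
y* = (k*)^α = 8.2409^0.31 ≈ 1.9229

y* = 1.923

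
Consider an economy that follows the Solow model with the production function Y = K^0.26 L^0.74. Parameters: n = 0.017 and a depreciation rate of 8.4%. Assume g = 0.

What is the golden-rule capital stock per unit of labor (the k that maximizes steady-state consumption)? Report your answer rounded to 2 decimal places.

k_gold ≈ 3.59

The golden rule sets f'(k) = n + δ, i.e. α·k^(α−1) = n + δ.
So k^(1−α) = α / (n + δ) = 0.26 / 0.101 = 2.5743.
k_gold = 2.5743^(1/0.74) ≈ 3.5888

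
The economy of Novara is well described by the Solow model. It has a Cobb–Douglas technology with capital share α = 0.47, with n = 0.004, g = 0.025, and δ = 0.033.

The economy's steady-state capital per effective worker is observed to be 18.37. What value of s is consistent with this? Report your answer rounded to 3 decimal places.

s ≈ 0.290

At the steady state, Δk = 0, so s·k^α = (n + g + δ)·k.
So s / (n + g + δ) = (k*)^(1−α) = 18.37^0.53 = 4.6771.
Therefore s = 4.6771 × (n + g + δ) = 4.6771 × 0.062 = 0.2900.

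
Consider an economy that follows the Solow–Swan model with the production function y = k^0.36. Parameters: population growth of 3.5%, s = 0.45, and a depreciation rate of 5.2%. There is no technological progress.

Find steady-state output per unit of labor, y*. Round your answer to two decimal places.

Steady state requires s·f(k) = (n + δ)·k, i.e. s·k^α = (n + δ)·k.
Rearranging, k^(1−α) = s / (n + δ).
k^0.64 = 0.45 / (0.035 + 0.052) = 0.45 / 0.087 = 5.1724
k* = 5.1724^(1/0.64) ≈ 13.0360
y* = (k*)^α = 13.0360^0.36 ≈ 2.5203

y* = 2.52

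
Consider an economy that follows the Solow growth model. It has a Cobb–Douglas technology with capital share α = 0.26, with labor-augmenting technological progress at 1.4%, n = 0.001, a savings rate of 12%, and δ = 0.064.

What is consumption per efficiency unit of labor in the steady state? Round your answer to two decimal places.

Steady state requires s·f(k) = (n + g + δ)·k, i.e. s·k^α = (n + g + δ)·k.
Rearranging, k^(1−α) = s / (n + g + δ).
k^0.74 = 0.12 / (0.001 + 0.014 + 0.064) = 0.12 / 0.079 = 1.5190
k* = 1.5190^(1/0.74) ≈ 1.7593
y* = (k*)^α = 1.7593^0.26 ≈ 1.1582
c* = (1 − s)·y* = (1 − 0.12) × 1.1582 ≈ 1.0192

c* ≈ 1.02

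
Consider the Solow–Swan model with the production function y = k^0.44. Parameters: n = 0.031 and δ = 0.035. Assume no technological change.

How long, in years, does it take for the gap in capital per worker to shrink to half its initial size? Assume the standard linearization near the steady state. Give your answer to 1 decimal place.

half-life ≈ 18.8 years

Near the steady state the convergence rate is λ = (1 − α)(n + δ).
λ = (1 − 0.44) × 0.066 = 0.56 × 0.066 = 0.03696
Half-life = ln 2 / λ = 0.6931 / 0.03696 ≈ 18.75 years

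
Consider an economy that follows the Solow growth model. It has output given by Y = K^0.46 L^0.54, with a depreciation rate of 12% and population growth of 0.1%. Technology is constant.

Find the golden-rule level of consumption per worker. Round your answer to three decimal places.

At the golden rule, f'(k) = n + δ, so α·k^(α−1) = n + δ and k_gold = (α/(n + δ))^(1/(1−α)).
k_gold = (0.46/0.121)^(1/0.54) = 3.8017^1.8519 ≈ 11.8594
c_gold = f(k_gold) − (n + δ)·k_gold = 3.1194 − 0.121×11.8594 ≈ 1.6844

c_gold ≈ 1.684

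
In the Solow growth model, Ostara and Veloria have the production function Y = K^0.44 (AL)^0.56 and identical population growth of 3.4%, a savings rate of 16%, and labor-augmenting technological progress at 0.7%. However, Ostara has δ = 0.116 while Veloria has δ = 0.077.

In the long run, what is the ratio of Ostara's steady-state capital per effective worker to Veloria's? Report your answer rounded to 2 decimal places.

ratio ≈ 0.60

Steady-state k* = [s/(n + g + δ)]^(1/(1−α)), so the ratio is [ (s_O/(n + g + δ)_O) / (s_V/(n + g + δ)_V) ]^1.7857.
s_O/(n + g + δ)_O = 0.16/0.157 = 1.0191; s_V/(n + g + δ)_V = 0.16/0.118 = 1.3559.
Ratio = (1.0191/1.3559)^1.7857 = 0.7516^1.7857 ≈ 0.6006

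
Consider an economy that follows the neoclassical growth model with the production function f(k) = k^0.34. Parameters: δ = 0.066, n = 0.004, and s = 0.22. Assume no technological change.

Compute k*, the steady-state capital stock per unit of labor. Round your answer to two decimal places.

k* = 5.67

In steady state, investment equals break-even investment: s·k^α = (n + δ)·k.
Rearranging, k^(1−α) = s / (n + δ).
k^0.66 = 0.22 / (0.004 + 0.066) = 0.22 / 0.070 = 3.1429
k* = 3.1429^(1/0.66) ≈ 5.6693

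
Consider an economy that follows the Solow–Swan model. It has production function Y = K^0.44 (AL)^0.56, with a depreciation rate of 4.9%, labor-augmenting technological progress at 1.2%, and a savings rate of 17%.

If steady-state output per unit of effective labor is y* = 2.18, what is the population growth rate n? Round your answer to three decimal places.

At the steady state, Δk = 0, so s·k^α = (n + g + δ)·k.
Since y* = [s/(n + g + δ)]^(α/(1−α)), we have s/(n + g + δ) = (y*)^((1−α)/α) = 2.18^1.2727 = 2.6962.
Therefore n + g + δ = s / 2.6962 = 0.17 / 2.6962 = 0.0631, so n = 0.0631 − 0.061 = 0.0021.

n ≈ 0.002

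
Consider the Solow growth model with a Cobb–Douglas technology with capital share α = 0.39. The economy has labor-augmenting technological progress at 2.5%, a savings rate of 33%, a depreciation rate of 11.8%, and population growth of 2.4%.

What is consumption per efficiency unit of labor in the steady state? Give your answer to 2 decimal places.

c* ≈ 1.04

Steady state requires s·f(k) = (n + g + δ)·k, i.e. s·k^α = (n + g + δ)·k.
Dividing both sides by k: k^(1−α) = s / (n + g + δ).
k^0.61 = 0.33 / (0.024 + 0.025 + 0.118) = 0.33 / 0.167 = 1.9760
k* = 1.9760^(1/0.61) ≈ 3.0542
y* = (k*)^α = 3.0542^0.39 ≈ 1.5456
c* = (1 − s)·y* = (1 − 0.33) × 1.5456 ≈ 1.0356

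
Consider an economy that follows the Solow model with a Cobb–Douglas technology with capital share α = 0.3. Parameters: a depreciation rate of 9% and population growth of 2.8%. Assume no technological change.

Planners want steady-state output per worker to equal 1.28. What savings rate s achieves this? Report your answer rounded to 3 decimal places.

s ≈ 0.210

Steady state requires s·f(k) = (n + δ)·k, i.e. s·k^α = (n + δ)·k.
Since y* = [s/(n + δ)]^(α/(1−α)), we have s/(n + δ) = (y*)^((1−α)/α) = 1.28^2.3333 = 1.7789.
Therefore s = 1.7789 × (n + δ) = 1.7789 × 0.118 = 0.2099.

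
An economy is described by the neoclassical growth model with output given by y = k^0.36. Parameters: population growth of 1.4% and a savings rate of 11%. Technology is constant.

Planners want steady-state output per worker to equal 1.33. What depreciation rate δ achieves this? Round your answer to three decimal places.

At the steady state, Δk = 0, so s·k^α = (n + δ)·k.
Since y* = [s/(n + δ)]^(α/(1−α)), we have s/(n + δ) = (y*)^((1−α)/α) = 1.33^1.7778 = 1.6603.
Therefore n + δ = s / 1.6603 = 0.11 / 1.6603 = 0.0663, so δ = 0.0663 − 0.014 = 0.0523.

δ ≈ 0.052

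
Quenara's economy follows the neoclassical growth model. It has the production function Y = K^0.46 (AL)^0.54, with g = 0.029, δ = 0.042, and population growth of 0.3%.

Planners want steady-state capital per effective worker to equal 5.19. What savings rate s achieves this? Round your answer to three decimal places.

At the steady state, Δk = 0, so s·k^α = (n + g + δ)·k.
So s / (n + g + δ) = (k*)^(1−α) = 5.19^0.54 = 2.4333.
Therefore s = 2.4333 × (n + g + δ) = 2.4333 × 0.074 = 0.1801.

s ≈ 0.180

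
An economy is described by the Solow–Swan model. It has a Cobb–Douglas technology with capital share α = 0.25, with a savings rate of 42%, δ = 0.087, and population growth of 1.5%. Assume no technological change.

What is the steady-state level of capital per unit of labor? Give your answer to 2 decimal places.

k* ≈ 6.60

At the steady state, Δk = 0, so s·k^α = (n + δ)·k.
Dividing both sides by k: k^(1−α) = s / (n + δ).
k^0.75 = 0.42 / (0.015 + 0.087) = 0.42 / 0.102 = 4.1176
k* = 4.1176^(1/0.75) ≈ 6.5997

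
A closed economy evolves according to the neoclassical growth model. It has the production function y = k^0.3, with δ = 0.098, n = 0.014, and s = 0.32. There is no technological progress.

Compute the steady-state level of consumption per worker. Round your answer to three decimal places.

c* ≈ 1.066

Steady state requires s·f(k) = (n + δ)·k, i.e. s·k^α = (n + δ)·k.
Dividing both sides by k: k^(1−α) = s / (n + δ).
k^0.7 = 0.32 / (0.014 + 0.098) = 0.32 / 0.112 = 2.8571
k* = 2.8571^(1/0.7) ≈ 4.4805
y* = (k*)^α = 4.4805^0.3 ≈ 1.5682
c* = (1 − s)·y* = (1 − 0.32) × 1.5682 ≈ 1.0664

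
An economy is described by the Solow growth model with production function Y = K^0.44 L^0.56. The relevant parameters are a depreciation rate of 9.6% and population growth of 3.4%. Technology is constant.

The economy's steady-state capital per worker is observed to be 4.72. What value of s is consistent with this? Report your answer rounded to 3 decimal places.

In steady state, investment equals break-even investment: s·k^α = (n + δ)·k.
So s / (n + δ) = (k*)^(1−α) = 4.72^0.56 = 2.3846.
Therefore s = 2.3846 × (n + δ) = 2.3846 × 0.130 = 0.3100.

s ≈ 0.310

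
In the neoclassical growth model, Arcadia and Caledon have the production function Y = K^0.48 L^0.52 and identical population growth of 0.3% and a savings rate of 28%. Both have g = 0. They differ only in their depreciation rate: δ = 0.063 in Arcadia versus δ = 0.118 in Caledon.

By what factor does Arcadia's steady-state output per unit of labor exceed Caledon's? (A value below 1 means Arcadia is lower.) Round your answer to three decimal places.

y*_A / y*_C ≈ 1.750

Steady-state y* = [s/(n + δ)]^(α/(1−α)), so the ratio is [ (s_A/(n + δ)_A) / (s_C/(n + δ)_C) ]^0.9231.
s_A/(n + δ)_A = 0.28/0.066 = 4.2424; s_C/(n + δ)_C = 0.28/0.121 = 2.3140.
Ratio = (4.2424/2.3140)^0.9231 = 1.8334^0.9231 ≈ 1.7499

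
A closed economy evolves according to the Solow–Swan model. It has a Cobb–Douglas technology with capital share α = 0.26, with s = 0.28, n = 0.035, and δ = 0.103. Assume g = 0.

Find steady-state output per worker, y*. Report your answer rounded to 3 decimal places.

In steady state, investment equals break-even investment: s·k^α = (n + δ)·k.
Rearranging, k^(1−α) = s / (n + δ).
k^0.74 = 0.28 / (0.035 + 0.103) = 0.28 / 0.138 = 2.0290
k* = 2.0290^(1/0.74) ≈ 2.6016
y* = (k*)^α = 2.6016^0.26 ≈ 1.2822

y* ≈ 1.282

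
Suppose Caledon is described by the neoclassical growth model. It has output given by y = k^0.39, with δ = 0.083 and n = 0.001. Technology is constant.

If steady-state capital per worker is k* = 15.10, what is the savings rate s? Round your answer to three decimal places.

Steady state requires s·f(k) = (n + δ)·k, i.e. s·k^α = (n + δ)·k.
So s / (n + δ) = (k*)^(1−α) = 15.10^0.61 = 5.2381.
Therefore s = 5.2381 × (n + δ) = 5.2381 × 0.084 = 0.4400.

s ≈ 0.440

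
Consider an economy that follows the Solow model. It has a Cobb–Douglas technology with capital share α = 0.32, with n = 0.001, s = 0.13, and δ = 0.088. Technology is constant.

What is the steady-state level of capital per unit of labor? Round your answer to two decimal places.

k* ≈ 1.75

At the steady state, Δk = 0, so s·k^α = (n + δ)·k.
Dividing both sides by k: k^(1−α) = s / (n + δ).
k^0.68 = 0.13 / (0.001 + 0.088) = 0.13 / 0.089 = 1.4607
k* = 1.4607^(1/0.68) ≈ 1.7458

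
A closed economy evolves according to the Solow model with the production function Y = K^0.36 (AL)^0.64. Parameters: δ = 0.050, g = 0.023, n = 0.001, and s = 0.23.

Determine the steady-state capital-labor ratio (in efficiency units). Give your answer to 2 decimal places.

Steady state requires s·f(k) = (n + g + δ)·k, i.e. s·k^α = (n + g + δ)·k.
Rearranging, k^(1−α) = s / (n + g + δ).
k^0.64 = 0.23 / (0.001 + 0.023 + 0.050) = 0.23 / 0.074 = 3.1081
k* = 3.1081^(1/0.64) ≈ 5.8820

k* ≈ 5.88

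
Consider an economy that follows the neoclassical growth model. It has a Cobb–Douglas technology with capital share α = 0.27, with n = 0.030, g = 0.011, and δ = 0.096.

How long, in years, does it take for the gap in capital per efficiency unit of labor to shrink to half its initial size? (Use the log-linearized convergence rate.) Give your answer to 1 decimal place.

Near the steady state the convergence rate is λ = (1 − α)(n + g + δ).
λ = (1 − 0.27) × 0.137 = 0.73 × 0.137 = 0.10001
Half-life = ln 2 / λ = 0.6931 / 0.10001 ≈ 6.93 years

t_½ ≈ 6.9 years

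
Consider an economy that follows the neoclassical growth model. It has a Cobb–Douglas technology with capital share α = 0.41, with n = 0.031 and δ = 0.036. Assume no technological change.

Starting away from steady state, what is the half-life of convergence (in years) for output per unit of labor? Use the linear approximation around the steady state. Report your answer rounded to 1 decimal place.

t_½ ≈ 17.5 years

Near the steady state the convergence rate is λ = (1 − α)(n + δ).
λ = (1 − 0.41) × 0.067 = 0.59 × 0.067 = 0.03953
Half-life = ln 2 / λ = 0.6931 / 0.03953 ≈ 17.53 years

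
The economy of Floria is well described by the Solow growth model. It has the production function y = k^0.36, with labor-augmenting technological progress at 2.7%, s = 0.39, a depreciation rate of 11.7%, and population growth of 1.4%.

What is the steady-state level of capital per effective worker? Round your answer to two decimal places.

In steady state, investment equals break-even investment: s·k^α = (n + g + δ)·k.
Rearranging, k^(1−α) = s / (n + g + δ).
k^0.64 = 0.39 / (0.014 + 0.027 + 0.117) = 0.39 / 0.158 = 2.4684
k* = 2.4684^(1/0.64) ≈ 4.1035

k* = 4.10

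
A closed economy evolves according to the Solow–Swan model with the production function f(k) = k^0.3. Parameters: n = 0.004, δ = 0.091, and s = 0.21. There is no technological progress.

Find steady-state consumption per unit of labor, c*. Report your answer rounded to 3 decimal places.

Steady state requires s·f(k) = (n + δ)·k, i.e. s·k^α = (n + δ)·k.
Rearranging, k^(1−α) = s / (n + δ).
k^0.7 = 0.21 / (0.004 + 0.091) = 0.21 / 0.095 = 2.2105
k* = 2.2105^(1/0.7) ≈ 3.1055
y* = (k*)^α = 3.1055^0.3 ≈ 1.4049
c* = (1 − s)·y* = (1 − 0.21) × 1.4049 ≈ 1.1099

c* = 1.110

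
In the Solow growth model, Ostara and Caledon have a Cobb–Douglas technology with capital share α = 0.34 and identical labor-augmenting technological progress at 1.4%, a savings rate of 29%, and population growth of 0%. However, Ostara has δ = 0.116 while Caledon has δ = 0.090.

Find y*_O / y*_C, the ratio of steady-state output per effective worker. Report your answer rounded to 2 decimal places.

Steady-state y* = [s/(n + g + δ)]^(α/(1−α)), so the ratio is [ (s_O/(n + g + δ)_O) / (s_C/(n + g + δ)_C) ]^0.5152.
s_O/(n + g + δ)_O = 0.29/0.130 = 2.2308; s_C/(n + g + δ)_C = 0.29/0.104 = 2.7885.
Ratio = (2.2308/2.7885)^0.5152 = 0.8000^0.5152 ≈ 0.8914

y*_O / y*_C ≈ 0.89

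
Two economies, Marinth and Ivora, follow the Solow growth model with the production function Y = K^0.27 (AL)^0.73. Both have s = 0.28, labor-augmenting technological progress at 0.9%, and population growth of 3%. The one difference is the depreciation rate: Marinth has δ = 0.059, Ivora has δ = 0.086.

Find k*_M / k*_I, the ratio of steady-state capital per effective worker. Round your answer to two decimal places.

ratio ≈ 1.40

Steady-state k* = [s/(n + g + δ)]^(1/(1−α)), so the ratio is [ (s_M/(n + g + δ)_M) / (s_I/(n + g + δ)_I) ]^1.3699.
s_M/(n + g + δ)_M = 0.28/0.098 = 2.8571; s_I/(n + g + δ)_I = 0.28/0.125 = 2.2400.
Ratio = (2.8571/2.2400)^1.3699 = 1.2755^1.3699 ≈ 1.3956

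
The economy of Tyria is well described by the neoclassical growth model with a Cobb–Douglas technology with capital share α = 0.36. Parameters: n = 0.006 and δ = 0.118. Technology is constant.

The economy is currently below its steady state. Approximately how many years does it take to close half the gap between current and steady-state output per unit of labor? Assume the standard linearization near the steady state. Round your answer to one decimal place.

t_½ ≈ 8.7 years

Near the steady state the convergence rate is λ = (1 − α)(n + δ).
λ = (1 − 0.36) × 0.124 = 0.64 × 0.124 = 0.07936
Half-life = ln 2 / λ = 0.6931 / 0.07936 ≈ 8.73 years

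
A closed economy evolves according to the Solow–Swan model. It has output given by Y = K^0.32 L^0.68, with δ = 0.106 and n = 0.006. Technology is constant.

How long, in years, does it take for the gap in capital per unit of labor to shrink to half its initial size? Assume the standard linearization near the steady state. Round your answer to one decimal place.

half-life ≈ 9.1 years

Near the steady state the convergence rate is λ = (1 − α)(n + δ).
λ = (1 − 0.32) × 0.112 = 0.68 × 0.112 = 0.07616
Half-life = ln 2 / λ = 0.6931 / 0.07616 ≈ 9.10 years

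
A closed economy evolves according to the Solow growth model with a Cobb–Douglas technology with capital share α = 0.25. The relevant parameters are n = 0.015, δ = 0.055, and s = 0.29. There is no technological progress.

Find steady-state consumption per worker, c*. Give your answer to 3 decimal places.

c* ≈ 1.140

At the steady state, Δk = 0, so s·k^α = (n + δ)·k.
Dividing both sides by k: k^(1−α) = s / (n + δ).
k^0.75 = 0.29 / (0.015 + 0.055) = 0.29 / 0.070 = 4.1429
k* = 4.1429^(1/0.75) ≈ 6.6538
y* = (k*)^α = 6.6538^0.25 ≈ 1.6061
c* = (1 − s)·y* = (1 − 0.29) × 1.6061 ≈ 1.1403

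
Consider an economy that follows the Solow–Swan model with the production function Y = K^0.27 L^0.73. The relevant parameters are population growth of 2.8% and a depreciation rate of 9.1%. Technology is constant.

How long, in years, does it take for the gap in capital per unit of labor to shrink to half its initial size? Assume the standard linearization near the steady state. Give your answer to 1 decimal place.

t_½ ≈ 8.0 years

Near the steady state the convergence rate is λ = (1 − α)(n + δ).
λ = (1 − 0.27) × 0.119 = 0.73 × 0.119 = 0.08687
Half-life = ln 2 / λ = 0.6931 / 0.08687 ≈ 7.98 years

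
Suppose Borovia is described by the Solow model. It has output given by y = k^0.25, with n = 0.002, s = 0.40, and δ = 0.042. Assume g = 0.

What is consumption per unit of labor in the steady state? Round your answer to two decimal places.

At the steady state, Δk = 0, so s·k^α = (n + δ)·k.
Rearranging, k^(1−α) = s / (n + δ).
k^0.75 = 0.40 / (0.002 + 0.042) = 0.40 / 0.044 = 9.0909
k* = 9.0909^(1/0.75) ≈ 18.9733
y* = (k*)^α = 18.9733^0.25 ≈ 2.0871
c* = (1 − s)·y* = (1 − 0.40) × 2.0871 ≈ 1.2523

c* ≈ 1.25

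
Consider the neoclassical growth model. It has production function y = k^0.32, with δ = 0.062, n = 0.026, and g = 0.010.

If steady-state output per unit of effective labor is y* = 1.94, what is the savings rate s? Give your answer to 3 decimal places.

At the steady state, Δk = 0, so s·k^α = (n + g + δ)·k.
Since y* = [s/(n + g + δ)]^(α/(1−α)), we have s/(n + g + δ) = (y*)^((1−α)/α) = 1.94^2.125 = 4.0886.
Therefore s = 4.0886 × (n + g + δ) = 4.0886 × 0.098 = 0.4007.

s ≈ 0.401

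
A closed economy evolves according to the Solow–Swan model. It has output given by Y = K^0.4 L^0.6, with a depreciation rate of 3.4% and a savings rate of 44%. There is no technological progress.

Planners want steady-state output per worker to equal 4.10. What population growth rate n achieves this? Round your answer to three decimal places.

n ≈ 0.019

At the steady state, Δk = 0, so s·k^α = (n + δ)·k.
Since y* = [s/(n + δ)]^(α/(1−α)), we have s/(n + δ) = (y*)^((1−α)/α) = 4.10^1.5 = 8.3019.
Therefore n + δ = s / 8.3019 = 0.44 / 8.3019 = 0.0530, so n = 0.0530 − 0.034 = 0.0190.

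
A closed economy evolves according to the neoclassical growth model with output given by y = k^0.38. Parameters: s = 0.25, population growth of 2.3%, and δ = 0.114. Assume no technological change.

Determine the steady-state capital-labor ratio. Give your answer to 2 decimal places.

At the steady state, Δk = 0, so s·k^α = (n + δ)·k.
Rearranging, k^(1−α) = s / (n + δ).
k^0.62 = 0.25 / (0.023 + 0.114) = 0.25 / 0.137 = 1.8248
k* = 1.8248^(1/0.62) ≈ 2.6382

k* = 2.64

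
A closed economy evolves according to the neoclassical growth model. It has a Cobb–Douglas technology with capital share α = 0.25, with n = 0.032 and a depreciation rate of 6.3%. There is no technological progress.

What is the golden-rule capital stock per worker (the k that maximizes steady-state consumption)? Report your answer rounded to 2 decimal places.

The golden rule sets f'(k) = n + δ, i.e. α·k^(α−1) = n + δ.
So k^(1−α) = α / (n + δ) = 0.25 / 0.095 = 2.6316.
k_gold = 2.6316^(1/0.75) ≈ 3.6332

k_gold ≈ 3.63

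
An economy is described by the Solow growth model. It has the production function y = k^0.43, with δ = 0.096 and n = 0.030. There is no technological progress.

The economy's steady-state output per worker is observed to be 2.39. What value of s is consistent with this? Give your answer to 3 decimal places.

In steady state, investment equals break-even investment: s·k^α = (n + δ)·k.
Since y* = [s/(n + δ)]^(α/(1−α)), we have s/(n + δ) = (y*)^((1−α)/α) = 2.39^1.3256 = 3.1740.
Therefore s = 3.1740 × (n + δ) = 3.1740 × 0.126 = 0.3999.

s ≈ 0.400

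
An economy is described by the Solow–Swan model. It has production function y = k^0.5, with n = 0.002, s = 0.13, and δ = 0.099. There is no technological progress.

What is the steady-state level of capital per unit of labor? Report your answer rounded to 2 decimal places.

k* ≈ 1.66

At the steady state, Δk = 0, so s·k^α = (n + δ)·k.
Rearranging, k^(1−α) = s / (n + δ).
k^0.5 = 0.13 / (0.002 + 0.099) = 0.13 / 0.101 = 1.2871
k* = 1.2871^(1/0.5) ≈ 1.6566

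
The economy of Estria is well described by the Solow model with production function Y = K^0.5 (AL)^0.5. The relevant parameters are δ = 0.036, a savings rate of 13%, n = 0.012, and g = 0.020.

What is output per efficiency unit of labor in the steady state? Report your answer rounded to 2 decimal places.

At the steady state, Δk = 0, so s·k^α = (n + g + δ)·k.
Dividing both sides by k: k^(1−α) = s / (n + g + δ).
k^0.5 = 0.13 / (0.012 + 0.020 + 0.036) = 0.13 / 0.068 = 1.9118
k* = 1.9118^(1/0.5) ≈ 3.6550
y* = (k*)^α = 3.6550^0.5 ≈ 1.9118

y* ≈ 1.91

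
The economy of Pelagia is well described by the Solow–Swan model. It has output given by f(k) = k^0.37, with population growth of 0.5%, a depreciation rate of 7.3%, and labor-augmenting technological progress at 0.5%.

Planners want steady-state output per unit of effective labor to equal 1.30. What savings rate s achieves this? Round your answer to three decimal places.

Steady state requires s·f(k) = (n + g + δ)·k, i.e. s·k^α = (n + g + δ)·k.
Since y* = [s/(n + g + δ)]^(α/(1−α)), we have s/(n + g + δ) = (y*)^((1−α)/α) = 1.30^1.7027 = 1.5632.
Therefore s = 1.5632 × (n + g + δ) = 1.5632 × 0.083 = 0.1297.

s ≈ 0.130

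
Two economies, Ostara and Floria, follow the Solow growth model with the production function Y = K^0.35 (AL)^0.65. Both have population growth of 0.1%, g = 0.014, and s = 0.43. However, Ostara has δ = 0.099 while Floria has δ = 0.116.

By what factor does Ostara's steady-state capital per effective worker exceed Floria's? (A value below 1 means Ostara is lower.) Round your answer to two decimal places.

k*_O / k*_F ≈ 1.24

Steady-state k* = [s/(n + g + δ)]^(1/(1−α)), so the ratio is [ (s_O/(n + g + δ)_O) / (s_F/(n + g + δ)_F) ]^1.5385.
s_O/(n + g + δ)_O = 0.43/0.114 = 3.7719; s_F/(n + g + δ)_F = 0.43/0.131 = 3.2824.
Ratio = (3.7719/3.2824)^1.5385 = 1.1491^1.5385 ≈ 1.2384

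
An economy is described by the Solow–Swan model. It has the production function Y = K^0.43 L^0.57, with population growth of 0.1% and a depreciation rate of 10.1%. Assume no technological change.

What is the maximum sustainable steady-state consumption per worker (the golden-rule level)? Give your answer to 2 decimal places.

c_gold ≈ 1.69

At the golden rule, f'(k) = n + δ, so α·k^(α−1) = n + δ and k_gold = (α/(n + δ))^(1/(1−α)).
k_gold = (0.43/0.102)^(1/0.57) = 4.2157^1.7544 ≈ 12.4816
c_gold = f(k_gold) − (n + δ)·k_gold = 2.9607 − 0.102×12.4816 ≈ 1.6876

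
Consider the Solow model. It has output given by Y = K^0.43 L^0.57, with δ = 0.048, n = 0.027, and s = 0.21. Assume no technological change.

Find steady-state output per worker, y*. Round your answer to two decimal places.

y* = 2.17

At the steady state, Δk = 0, so s·k^α = (n + δ)·k.
Rearranging, k^(1−α) = s / (n + δ).
k^0.57 = 0.21 / (0.027 + 0.048) = 0.21 / 0.075 = 2.8000
k* = 2.8000^(1/0.57) ≈ 6.0882
y* = (k*)^α = 6.0882^0.43 ≈ 2.1744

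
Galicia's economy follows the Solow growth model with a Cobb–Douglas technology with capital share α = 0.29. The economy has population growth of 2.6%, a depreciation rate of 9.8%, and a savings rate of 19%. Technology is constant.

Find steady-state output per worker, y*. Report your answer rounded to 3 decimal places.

Steady state requires s·f(k) = (n + δ)·k, i.e. s·k^α = (n + δ)·k.
Dividing both sides by k: k^(1−α) = s / (n + δ).
k^0.71 = 0.19 / (0.026 + 0.098) = 0.19 / 0.124 = 1.5323
k* = 1.5323^(1/0.71) ≈ 1.8241
y* = (k*)^α = 1.8241^0.29 ≈ 1.1904

y* ≈ 1.190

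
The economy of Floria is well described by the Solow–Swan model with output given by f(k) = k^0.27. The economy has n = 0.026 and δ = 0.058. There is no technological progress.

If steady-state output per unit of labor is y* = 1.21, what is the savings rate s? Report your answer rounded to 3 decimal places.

Steady state requires s·f(k) = (n + δ)·k, i.e. s·k^α = (n + δ)·k.
Since y* = [s/(n + δ)]^(α/(1−α)), we have s/(n + δ) = (y*)^((1−α)/α) = 1.21^2.7037 = 1.6743.
Therefore s = 1.6743 × (n + δ) = 1.6743 × 0.084 = 0.1406.

s ≈ 0.141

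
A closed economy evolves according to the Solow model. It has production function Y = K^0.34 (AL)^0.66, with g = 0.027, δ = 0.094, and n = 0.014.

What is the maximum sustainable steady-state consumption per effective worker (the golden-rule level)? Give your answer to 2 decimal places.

At the golden rule, f'(k) = n + g + δ, so α·k^(α−1) = n + g + δ and k_gold = (α/(n + g + δ))^(1/(1−α)).
k_gold = (0.34/0.135)^(1/0.66) = 2.5185^1.5152 ≈ 4.0533
c_gold = f(k_gold) − (n + g + δ)·k_gold = 1.6094 − 0.135×4.0533 ≈ 1.0622

c_gold ≈ 1.06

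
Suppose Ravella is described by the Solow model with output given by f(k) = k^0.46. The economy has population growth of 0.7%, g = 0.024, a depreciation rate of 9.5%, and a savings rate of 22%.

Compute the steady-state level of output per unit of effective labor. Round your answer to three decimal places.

Steady state requires s·f(k) = (n + g + δ)·k, i.e. s·k^α = (n + g + δ)·k.
Dividing both sides by k: k^(1−α) = s / (n + g + δ).
k^0.54 = 0.22 / (0.007 + 0.024 + 0.095) = 0.22 / 0.126 = 1.7460
k* = 1.7460^(1/0.54) ≈ 2.8069
y* = (k*)^α = 2.8069^0.46 ≈ 1.6076

y* = 1.608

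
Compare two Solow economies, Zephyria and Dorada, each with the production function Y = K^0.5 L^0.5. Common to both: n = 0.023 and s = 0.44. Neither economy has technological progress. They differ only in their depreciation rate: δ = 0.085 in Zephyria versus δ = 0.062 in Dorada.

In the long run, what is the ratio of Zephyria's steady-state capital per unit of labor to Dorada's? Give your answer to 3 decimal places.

ratio ≈ 0.619

Steady-state k* = [s/(n + δ)]^(1/(1−α)), so the ratio is [ (s_Z/(n + δ)_Z) / (s_D/(n + δ)_D) ]^2.
s_Z/(n + δ)_Z = 0.44/0.108 = 4.0741; s_D/(n + δ)_D = 0.44/0.085 = 5.1765.
Ratio = (4.0741/5.1765)^2 = 0.7870^2 ≈ 0.6194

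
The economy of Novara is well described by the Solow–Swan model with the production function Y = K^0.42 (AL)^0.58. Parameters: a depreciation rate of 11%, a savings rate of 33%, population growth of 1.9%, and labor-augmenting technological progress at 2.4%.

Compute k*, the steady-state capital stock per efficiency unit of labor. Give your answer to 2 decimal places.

At the steady state, Δk = 0, so s·k^α = (n + g + δ)·k.
Dividing both sides by k: k^(1−α) = s / (n + g + δ).
k^0.58 = 0.33 / (0.019 + 0.024 + 0.110) = 0.33 / 0.153 = 2.1569
k* = 2.1569^(1/0.58) ≈ 3.7633

k* = 3.76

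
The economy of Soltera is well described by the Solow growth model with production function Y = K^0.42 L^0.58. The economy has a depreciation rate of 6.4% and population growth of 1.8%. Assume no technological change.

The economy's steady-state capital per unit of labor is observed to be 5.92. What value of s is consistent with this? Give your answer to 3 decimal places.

Steady state requires s·f(k) = (n + δ)·k, i.e. s·k^α = (n + δ)·k.
So s / (n + δ) = (k*)^(1−α) = 5.92^0.58 = 2.8051.
Therefore s = 2.8051 × (n + δ) = 2.8051 × 0.082 = 0.2300.

s ≈ 0.230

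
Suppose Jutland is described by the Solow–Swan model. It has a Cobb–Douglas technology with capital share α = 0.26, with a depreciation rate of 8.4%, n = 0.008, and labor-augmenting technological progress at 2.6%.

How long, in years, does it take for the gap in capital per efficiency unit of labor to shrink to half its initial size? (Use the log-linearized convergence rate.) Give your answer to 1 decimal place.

t_½ ≈ 7.9 years

Near the steady state the convergence rate is λ = (1 − α)(n + g + δ).
λ = (1 − 0.26) × 0.118 = 0.74 × 0.118 = 0.08732
Half-life = ln 2 / λ = 0.6931 / 0.08732 ≈ 7.94 years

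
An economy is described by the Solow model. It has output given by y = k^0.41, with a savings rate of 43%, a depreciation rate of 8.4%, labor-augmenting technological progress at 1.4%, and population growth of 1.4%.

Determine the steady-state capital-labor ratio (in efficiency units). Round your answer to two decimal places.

In steady state, investment equals break-even investment: s·k^α = (n + g + δ)·k.
Dividing both sides by k: k^(1−α) = s / (n + g + δ).
k^0.59 = 0.43 / (0.014 + 0.014 + 0.084) = 0.43 / 0.112 = 3.8393
k* = 3.8393^(1/0.59) ≈ 9.7782

k* = 9.78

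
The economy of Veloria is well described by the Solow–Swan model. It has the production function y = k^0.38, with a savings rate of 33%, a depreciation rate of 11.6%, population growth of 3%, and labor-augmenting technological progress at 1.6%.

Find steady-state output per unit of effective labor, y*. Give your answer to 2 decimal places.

In steady state, investment equals break-even investment: s·k^α = (n + g + δ)·k.
Rearranging, k^(1−α) = s / (n + g + δ).
k^0.62 = 0.33 / (0.030 + 0.016 + 0.116) = 0.33 / 0.162 = 2.0370
k* = 2.0370^(1/0.62) ≈ 3.1505
y* = (k*)^α = 3.1505^0.38 ≈ 1.5466

y* = 1.55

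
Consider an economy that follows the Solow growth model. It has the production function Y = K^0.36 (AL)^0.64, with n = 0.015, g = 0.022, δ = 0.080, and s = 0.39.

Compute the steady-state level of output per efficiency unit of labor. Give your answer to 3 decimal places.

y* = 1.968

At the steady state, Δk = 0, so s·k^α = (n + g + δ)·k.
Rearranging, k^(1−α) = s / (n + g + δ).
k^0.64 = 0.39 / (0.015 + 0.022 + 0.080) = 0.39 / 0.117 = 3.3333
k* = 3.3333^(1/0.64) ≈ 6.5613
y* = (k*)^α = 6.5613^0.36 ≈ 1.9684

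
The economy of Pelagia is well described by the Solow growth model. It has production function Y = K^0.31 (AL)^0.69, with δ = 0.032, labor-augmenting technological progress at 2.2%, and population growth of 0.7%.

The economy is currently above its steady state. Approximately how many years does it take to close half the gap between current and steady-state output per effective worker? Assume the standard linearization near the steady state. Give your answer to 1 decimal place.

Near the steady state the convergence rate is λ = (1 − α)(n + g + δ).
λ = (1 − 0.31) × 0.061 = 0.69 × 0.061 = 0.04209
Half-life = ln 2 / λ = 0.6931 / 0.04209 ≈ 16.47 years

about 16.5 years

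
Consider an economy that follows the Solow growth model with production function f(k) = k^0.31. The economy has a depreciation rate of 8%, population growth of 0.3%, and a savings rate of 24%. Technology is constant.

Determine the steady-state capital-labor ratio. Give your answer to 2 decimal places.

k* = 4.66

At the steady state, Δk = 0, so s·k^α = (n + δ)·k.
Dividing both sides by k: k^(1−α) = s / (n + δ).
k^0.69 = 0.24 / (0.003 + 0.080) = 0.24 / 0.083 = 2.8916
k* = 2.8916^(1/0.69) ≈ 4.6593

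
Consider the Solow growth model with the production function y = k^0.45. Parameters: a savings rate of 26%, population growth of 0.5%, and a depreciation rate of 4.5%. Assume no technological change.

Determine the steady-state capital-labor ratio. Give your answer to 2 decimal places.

In steady state, investment equals break-even investment: s·k^α = (n + δ)·k.
Dividing both sides by k: k^(1−α) = s / (n + δ).
k^0.55 = 0.26 / (0.005 + 0.045) = 0.26 / 0.050 = 5.2000
k* = 5.2000^(1/0.55) ≈ 20.0366

k* = 20.04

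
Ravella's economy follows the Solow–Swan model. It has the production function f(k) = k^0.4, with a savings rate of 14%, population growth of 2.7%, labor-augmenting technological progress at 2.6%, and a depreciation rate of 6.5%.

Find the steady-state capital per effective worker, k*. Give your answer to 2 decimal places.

Steady state requires s·f(k) = (n + g + δ)·k, i.e. s·k^α = (n + g + δ)·k.
Dividing both sides by k: k^(1−α) = s / (n + g + δ).
k^0.6 = 0.14 / (0.027 + 0.026 + 0.065) = 0.14 / 0.118 = 1.1864
k* = 1.1864^(1/0.6) ≈ 1.3296

k* = 1.33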